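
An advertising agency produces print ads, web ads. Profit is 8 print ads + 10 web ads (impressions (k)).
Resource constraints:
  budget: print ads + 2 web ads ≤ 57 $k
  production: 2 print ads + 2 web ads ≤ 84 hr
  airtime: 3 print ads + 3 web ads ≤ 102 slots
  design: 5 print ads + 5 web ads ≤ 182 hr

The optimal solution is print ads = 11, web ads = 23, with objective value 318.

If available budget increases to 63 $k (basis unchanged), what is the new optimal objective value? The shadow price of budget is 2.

Δb = 6, so new z* = 318 + (2)·(6) = 318 + 12 = 330.

330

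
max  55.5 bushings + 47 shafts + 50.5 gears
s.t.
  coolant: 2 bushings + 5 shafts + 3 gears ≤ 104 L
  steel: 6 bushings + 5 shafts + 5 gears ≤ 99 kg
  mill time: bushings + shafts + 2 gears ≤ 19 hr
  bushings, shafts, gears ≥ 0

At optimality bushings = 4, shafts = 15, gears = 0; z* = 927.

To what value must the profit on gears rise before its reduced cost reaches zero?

51.5

Binding: steel and mill time. Non-binding: coolant (21 unused).
Since coolant is not tight, its dual is 0.
The binding rows give the dual system: 6·y_steel + 1·y_mill time = 55.5 and 5·y_steel + 1·y_mill time = 47.
Solving: y_steel = 8.5, y_mill time = 4.5.
gears enters the basis when its profit ≥ yᵀa₃ = 8.5·5 + 4.5·2 = 51.5.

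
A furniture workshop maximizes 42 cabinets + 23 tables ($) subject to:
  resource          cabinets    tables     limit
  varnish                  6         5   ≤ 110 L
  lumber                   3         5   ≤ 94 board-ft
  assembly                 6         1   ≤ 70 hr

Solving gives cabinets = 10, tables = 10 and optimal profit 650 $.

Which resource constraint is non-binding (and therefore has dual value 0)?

lumber

varnish: 110/110 (binding)
lumber: 80/94 (slack 14)
assembly: 70/70 (binding)
By complementary slackness, a constraint with positive slack has shadow price 0 → lumber.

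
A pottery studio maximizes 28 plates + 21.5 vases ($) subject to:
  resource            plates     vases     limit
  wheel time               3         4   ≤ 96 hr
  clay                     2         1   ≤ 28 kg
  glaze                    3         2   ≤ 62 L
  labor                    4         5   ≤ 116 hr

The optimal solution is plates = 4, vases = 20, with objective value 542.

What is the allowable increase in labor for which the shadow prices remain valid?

4.8

Binding constraints: clay, labor. The basis is B = [[2,1],[4,5]] with det 6.
Per unit increase in labor, x* moves by d = (-0.1667, 0.3333).
The basis stays optimal until wheel time becomes binding; allowable increase = 4.8 hr.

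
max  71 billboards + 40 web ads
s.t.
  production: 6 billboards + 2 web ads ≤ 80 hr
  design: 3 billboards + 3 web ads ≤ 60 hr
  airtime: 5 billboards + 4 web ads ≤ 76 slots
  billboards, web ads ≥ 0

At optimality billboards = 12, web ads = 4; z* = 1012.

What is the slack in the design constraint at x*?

design used = 3·12 + 3·4 = 48; slack = 60 − 48 = 12.

12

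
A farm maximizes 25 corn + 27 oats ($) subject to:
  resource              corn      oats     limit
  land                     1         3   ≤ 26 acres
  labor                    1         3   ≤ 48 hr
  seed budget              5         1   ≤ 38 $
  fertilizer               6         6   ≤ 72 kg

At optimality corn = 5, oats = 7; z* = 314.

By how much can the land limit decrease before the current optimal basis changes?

Binding constraints: land, fertilizer. The basis is B = [[1,3],[6,6]] with det -12.
Per unit decrease in land, x* moves by d = (0.5, -0.5).
The basis stays optimal until seed budget becomes binding; allowable decrease = 3 acres.

3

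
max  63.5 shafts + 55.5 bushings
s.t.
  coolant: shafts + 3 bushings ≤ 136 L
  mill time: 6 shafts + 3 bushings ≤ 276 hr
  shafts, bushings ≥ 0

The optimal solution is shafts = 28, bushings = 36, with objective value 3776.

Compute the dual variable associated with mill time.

9

Check each constraint at x*: coolant 136/136 (tight); mill time 276/276 (tight).
From A_Bᵀ y = c: 1·y_coolant + 6·y_mill time = 63.5; 3·y_coolant + 3·y_mill time = 55.5.
→ y_coolant = 9.5 and y_mill time = 9.
Shadow price of mill time = 9.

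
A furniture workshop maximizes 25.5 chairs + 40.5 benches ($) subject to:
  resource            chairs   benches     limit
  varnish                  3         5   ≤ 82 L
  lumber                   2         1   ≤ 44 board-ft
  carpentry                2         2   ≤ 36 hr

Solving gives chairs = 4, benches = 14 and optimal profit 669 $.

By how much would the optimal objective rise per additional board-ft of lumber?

0

Check each constraint at x*: varnish 82/82 (tight); lumber 22/44 (slack 22); carpentry 36/36 (tight).
Slack constraints have shadow price 0 (complementary slackness).
Dual feasibility on the basic columns requires 3·y_varnish + 2·y_carpentry = 25.5, 5·y_varnish + 2·y_carpentry = 40.5.
Solving: y_varnish = 7.5, y_carpentry = 1.5.
Shadow price of lumber = 0.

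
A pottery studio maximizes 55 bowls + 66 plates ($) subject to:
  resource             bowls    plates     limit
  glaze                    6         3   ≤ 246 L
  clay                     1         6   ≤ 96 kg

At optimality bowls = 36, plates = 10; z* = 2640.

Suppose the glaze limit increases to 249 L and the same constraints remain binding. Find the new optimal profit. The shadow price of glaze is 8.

Δb = 3, so new z* = 2640 + (8)·(3) = 2640 + 24 = 2664.

2664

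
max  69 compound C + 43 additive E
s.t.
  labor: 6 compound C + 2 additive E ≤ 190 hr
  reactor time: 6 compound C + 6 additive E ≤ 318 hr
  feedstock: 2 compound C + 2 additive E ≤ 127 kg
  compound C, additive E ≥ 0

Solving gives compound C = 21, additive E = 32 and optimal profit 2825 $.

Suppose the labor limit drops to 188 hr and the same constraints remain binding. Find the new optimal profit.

2812

Check each constraint at x*: labor 190/190 (tight); reactor time 318/318 (tight); feedstock 106/127 (slack 21).
Slack constraints have shadow price 0 (complementary slackness).
The binding rows give the dual system: 6·y_labor + 6·y_reactor time = 69 and 2·y_labor + 6·y_reactor time = 43.
This yields shadow prices y_labor = 6.5, y_reactor time = 5.
Δz = y_labor·Δb = 6.5 × (-2) = -13, so new z* = 2825 − 13 = 2812.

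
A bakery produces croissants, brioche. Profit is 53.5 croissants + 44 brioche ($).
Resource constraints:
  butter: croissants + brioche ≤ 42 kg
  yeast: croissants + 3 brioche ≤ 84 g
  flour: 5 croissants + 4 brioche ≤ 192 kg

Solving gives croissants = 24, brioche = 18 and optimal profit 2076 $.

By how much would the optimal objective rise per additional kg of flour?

Binding: butter and flour. Non-binding: yeast (6 unused).
Since yeast is not tight, its dual is 0.
Dual feasibility on the basic columns requires 1·y_butter + 5·y_flour = 53.5, 1·y_butter + 4·y_flour = 44.
Solving: y_butter = 6, y_flour = 9.5.
Shadow price of flour = 9.5.

9.5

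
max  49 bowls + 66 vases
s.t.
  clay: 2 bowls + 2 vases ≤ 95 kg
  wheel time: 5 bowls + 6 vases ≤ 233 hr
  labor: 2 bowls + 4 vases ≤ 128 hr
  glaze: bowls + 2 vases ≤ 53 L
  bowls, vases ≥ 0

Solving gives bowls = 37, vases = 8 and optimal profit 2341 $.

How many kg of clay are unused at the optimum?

clay used = 2·37 + 2·8 = 90; slack = 95 − 90 = 5.

5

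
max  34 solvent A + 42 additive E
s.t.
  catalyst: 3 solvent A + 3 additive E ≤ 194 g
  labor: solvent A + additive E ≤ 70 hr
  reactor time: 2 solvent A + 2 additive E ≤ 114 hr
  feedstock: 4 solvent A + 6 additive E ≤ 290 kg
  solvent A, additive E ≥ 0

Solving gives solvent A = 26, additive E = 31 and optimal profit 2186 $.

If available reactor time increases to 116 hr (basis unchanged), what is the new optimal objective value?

2204

Binding: reactor time and feedstock. Non-binding: catalyst (23 unused), labor (13 unused).
By complementary slackness, y = 0 for the non-binding constraints.
The binding rows give the dual system: 2·y_reactor time + 4·y_feedstock = 34 and 2·y_reactor time + 6·y_feedstock = 42.
→ y_reactor time = 9 and y_feedstock = 4.
Δz = y_reactor time·Δb = 9 × (2) = 18, so new z* = 2186 + 18 = 2204.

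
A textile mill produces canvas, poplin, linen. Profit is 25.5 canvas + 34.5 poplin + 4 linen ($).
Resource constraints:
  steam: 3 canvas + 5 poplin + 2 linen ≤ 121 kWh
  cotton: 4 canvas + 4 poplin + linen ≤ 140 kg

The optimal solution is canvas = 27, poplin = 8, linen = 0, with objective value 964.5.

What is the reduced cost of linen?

-8

At the optimum: steam uses 121 of 121 (binding); cotton uses 140 of 140 (binding).
Dual feasibility on the basic columns requires 3·y_steam + 4·y_cotton = 25.5, 5·y_steam + 4·y_cotton = 34.5.
→ y_steam = 4.5 and y_cotton = 3.
Reduced cost of linen: c₃ − yᵀa₃ = 4 − (4.5·2 + 3·1) = 4 − 12 = -8.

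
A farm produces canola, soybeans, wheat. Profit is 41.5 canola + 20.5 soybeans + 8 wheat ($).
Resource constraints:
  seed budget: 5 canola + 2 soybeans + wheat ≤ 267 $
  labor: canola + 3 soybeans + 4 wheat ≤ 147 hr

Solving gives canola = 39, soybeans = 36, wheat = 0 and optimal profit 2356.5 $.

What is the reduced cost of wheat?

-6

Both seed budget and labor are binding at x*.
The binding rows give the dual system: 5·y_seed budget + 1·y_labor = 41.5 and 2·y_seed budget + 3·y_labor = 20.5.
Solving: y_seed budget = 8, y_labor = 1.5.
Reduced cost of wheat: c₃ − yᵀa₃ = 8 − (8·1 + 1.5·4) = 8 − 14 = -6.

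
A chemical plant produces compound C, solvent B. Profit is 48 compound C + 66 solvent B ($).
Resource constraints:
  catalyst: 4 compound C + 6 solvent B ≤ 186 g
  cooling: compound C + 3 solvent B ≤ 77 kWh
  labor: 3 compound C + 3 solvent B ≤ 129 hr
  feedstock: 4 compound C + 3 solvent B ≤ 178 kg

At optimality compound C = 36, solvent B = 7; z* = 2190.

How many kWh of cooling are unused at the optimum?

cooling used = 1·36 + 3·7 = 57; slack = 77 − 57 = 20.

20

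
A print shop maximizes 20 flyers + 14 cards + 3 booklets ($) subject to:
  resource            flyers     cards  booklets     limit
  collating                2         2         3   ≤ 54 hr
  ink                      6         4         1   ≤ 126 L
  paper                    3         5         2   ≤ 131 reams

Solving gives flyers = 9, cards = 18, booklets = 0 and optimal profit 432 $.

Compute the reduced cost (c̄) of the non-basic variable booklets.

Binding: collating and ink. Non-binding: paper (14 unused).
Since paper is not tight, its dual is 0.
From A_Bᵀ y = c: 2·y_collating + 6·y_ink = 20; 2·y_collating + 4·y_ink = 14.
This yields shadow prices y_collating = 1, y_ink = 3.
Reduced cost of booklets: c₃ − yᵀa₃ = 3 − (1·3 + 3·1) = 3 − 6 = -3.

-3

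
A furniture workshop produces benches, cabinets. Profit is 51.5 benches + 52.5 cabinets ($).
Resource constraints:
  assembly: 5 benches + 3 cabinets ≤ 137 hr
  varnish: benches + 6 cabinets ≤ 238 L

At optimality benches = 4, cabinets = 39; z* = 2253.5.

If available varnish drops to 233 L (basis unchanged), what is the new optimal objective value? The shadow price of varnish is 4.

2233.5

Δb = -5, so new z* = 2253.5 + (4)·(-5) = 2253.5 − 20 = 2233.5.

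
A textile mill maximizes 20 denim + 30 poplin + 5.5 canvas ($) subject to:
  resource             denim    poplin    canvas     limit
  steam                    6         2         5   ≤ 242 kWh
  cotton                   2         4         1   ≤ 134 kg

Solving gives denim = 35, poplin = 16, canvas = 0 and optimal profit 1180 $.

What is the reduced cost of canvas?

At the optimum: steam uses 242 of 242 (binding); cotton uses 134 of 134 (binding).
From A_Bᵀ y = c: 6·y_steam + 2·y_cotton = 20; 2·y_steam + 4·y_cotton = 30.
This yields shadow prices y_steam = 1, y_cotton = 7.
Reduced cost of canvas: c₃ − yᵀa₃ = 5.5 − (1·5 + 7·1) = 5.5 − 12 = -6.5.

-6.5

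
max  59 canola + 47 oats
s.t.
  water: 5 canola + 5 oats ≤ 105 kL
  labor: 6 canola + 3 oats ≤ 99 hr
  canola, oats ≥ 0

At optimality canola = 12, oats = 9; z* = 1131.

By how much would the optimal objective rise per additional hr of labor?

4

Check each constraint at x*: water 105/105 (tight); labor 99/99 (tight).
From A_Bᵀ y = c: 5·y_water + 6·y_labor = 59; 5·y_water + 3·y_labor = 47.
This yields shadow prices y_water = 7, y_labor = 4.
Shadow price of labor = 4.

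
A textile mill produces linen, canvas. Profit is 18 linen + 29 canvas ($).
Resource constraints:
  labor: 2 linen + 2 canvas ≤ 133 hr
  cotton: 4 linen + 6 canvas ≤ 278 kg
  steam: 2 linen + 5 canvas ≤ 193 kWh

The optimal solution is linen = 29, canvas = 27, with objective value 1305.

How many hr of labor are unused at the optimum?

labor used = 2·29 + 2·27 = 112; slack = 133 − 112 = 21.

21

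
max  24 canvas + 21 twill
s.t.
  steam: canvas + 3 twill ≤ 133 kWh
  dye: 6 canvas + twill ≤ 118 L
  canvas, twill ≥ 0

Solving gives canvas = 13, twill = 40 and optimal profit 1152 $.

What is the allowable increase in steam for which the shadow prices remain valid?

221

Binding constraints: steam, dye. The basis is B = [[1,3],[6,1]] with det -17.
Per unit increase in steam, x* moves by d = (-0.0588, 0.3529).
The basis stays optimal until canvas reaches 0; allowable increase = 221 kWh.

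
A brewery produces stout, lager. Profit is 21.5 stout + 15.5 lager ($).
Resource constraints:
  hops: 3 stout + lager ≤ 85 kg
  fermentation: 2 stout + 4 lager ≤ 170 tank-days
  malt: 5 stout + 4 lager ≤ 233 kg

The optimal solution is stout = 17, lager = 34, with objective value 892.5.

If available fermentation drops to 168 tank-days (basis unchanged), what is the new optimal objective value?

887.5

Binding: hops and fermentation. Non-binding: malt (12 unused).
Since malt is not tight, its dual is 0.
Dual feasibility on the basic columns requires 3·y_hops + 2·y_fermentation = 21.5, 1·y_hops + 4·y_fermentation = 15.5.
Solving: y_hops = 5.5, y_fermentation = 2.5.
Δz = y_fermentation·Δb = 2.5 × (-2) = -5, so new z* = 892.5 − 5 = 887.5.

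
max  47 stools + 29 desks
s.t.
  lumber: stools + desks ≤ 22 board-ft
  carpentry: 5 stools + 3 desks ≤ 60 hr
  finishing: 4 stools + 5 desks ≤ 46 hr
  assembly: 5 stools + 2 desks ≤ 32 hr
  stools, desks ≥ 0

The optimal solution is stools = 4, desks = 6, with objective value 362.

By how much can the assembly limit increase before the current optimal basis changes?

Binding constraints: finishing, assembly. The basis is B = [[4,5],[5,2]] with det -17.
Per unit increase in assembly, x* moves by d = (0.2941, -0.2353).
The basis stays optimal until desks reaches 0; allowable increase = 25.5 hr.

25.5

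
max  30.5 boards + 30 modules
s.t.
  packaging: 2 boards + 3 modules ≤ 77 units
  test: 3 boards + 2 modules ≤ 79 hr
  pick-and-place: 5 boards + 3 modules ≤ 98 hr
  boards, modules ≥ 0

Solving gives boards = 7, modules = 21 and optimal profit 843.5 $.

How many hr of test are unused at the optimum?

16

test used = 3·7 + 2·21 = 63; slack = 79 − 63 = 16.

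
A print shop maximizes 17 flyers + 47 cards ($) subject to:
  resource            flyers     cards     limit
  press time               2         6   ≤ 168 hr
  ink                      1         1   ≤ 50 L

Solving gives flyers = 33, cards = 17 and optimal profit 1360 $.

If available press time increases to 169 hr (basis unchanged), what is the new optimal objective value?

1367.5

Both press time and ink are binding at x*.
The binding rows give the dual system: 2·y_press time + 1·y_ink = 17 and 6·y_press time + 1·y_ink = 47.
This yields shadow prices y_press time = 7.5, y_ink = 2.
Δz = y_press time·Δb = 7.5 × (1) = 7.5, so new z* = 1360 + 7.5 = 1367.5.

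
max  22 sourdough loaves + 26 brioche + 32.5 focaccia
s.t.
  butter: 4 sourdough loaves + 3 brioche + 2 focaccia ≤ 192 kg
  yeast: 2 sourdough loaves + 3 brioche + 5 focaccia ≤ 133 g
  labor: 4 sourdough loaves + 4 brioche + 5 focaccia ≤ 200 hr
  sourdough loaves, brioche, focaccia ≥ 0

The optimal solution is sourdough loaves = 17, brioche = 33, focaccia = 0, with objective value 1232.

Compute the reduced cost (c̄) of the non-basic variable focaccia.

Binding: yeast and labor. Non-binding: butter (25 unused).
Slack constraints have shadow price 0 (complementary slackness).
From A_Bᵀ y = c: 2·y_yeast + 4·y_labor = 22; 3·y_yeast + 4·y_labor = 26.
→ y_yeast = 4 and y_labor = 3.5.
Reduced cost of focaccia: c₃ − yᵀa₃ = 32.5 − (4·5 + 3.5·5) = 32.5 − 37.5 = -5.

-5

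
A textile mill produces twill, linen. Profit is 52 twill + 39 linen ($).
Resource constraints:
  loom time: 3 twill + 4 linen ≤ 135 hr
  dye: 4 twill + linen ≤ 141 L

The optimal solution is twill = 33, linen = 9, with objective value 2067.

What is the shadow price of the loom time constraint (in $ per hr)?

Check each constraint at x*: loom time 135/135 (tight); dye 141/141 (tight).
From A_Bᵀ y = c: 3·y_loom time + 4·y_dye = 52; 4·y_loom time + 1·y_dye = 39.
This yields shadow prices y_loom time = 8, y_dye = 7.
Shadow price of loom time = 8.

8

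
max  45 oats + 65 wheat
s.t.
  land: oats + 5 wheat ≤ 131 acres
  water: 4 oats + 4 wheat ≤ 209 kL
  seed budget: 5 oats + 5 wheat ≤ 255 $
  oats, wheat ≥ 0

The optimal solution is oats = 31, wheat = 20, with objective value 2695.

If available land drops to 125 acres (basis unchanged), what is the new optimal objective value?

2665

At the optimum: land uses 131 of 131 (binding); water uses 204 of 209 (slack = 5); seed budget uses 255 of 255 (binding).
Since water is not tight, its dual is 0.
From A_Bᵀ y = c: 1·y_land + 5·y_seed budget = 45; 5·y_land + 5·y_seed budget = 65.
Solving: y_land = 5, y_seed budget = 8.
Δz = y_land·Δb = 5 × (-6) = -30, so new z* = 2695 − 30 = 2665.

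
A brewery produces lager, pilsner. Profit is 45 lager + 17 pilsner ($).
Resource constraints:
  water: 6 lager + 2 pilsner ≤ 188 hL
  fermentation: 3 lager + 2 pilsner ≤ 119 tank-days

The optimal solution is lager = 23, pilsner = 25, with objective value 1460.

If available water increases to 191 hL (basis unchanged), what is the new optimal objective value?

1479.5

Both water and fermentation are binding at x*.
Dual feasibility on the basic columns requires 6·y_water + 3·y_fermentation = 45, 2·y_water + 2·y_fermentation = 17.
Solving: y_water = 6.5, y_fermentation = 2.
Δz = y_water·Δb = 6.5 × (3) = 19.5, so new z* = 1460 + 19.5 = 1479.5.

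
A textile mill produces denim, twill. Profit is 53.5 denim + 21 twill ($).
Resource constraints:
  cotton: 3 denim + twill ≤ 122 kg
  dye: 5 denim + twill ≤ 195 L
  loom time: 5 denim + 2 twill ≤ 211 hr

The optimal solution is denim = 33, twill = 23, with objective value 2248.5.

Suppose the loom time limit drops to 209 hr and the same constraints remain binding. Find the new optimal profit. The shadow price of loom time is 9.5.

Δb = -2, so new z* = 2248.5 + (9.5)·(-2) = 2248.5 − 19 = 2229.5.

2229.5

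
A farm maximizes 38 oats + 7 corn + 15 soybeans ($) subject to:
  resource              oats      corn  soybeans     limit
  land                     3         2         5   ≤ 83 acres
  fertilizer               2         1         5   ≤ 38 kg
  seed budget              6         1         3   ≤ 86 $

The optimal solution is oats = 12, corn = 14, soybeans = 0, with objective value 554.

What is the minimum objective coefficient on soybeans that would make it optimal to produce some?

23

Check each constraint at x*: land 64/83 (slack 19); fertilizer 38/38 (tight); seed budget 86/86 (tight).
Slack constraints have shadow price 0 (complementary slackness).
The binding rows give the dual system: 2·y_fertilizer + 6·y_seed budget = 38 and 1·y_fertilizer + 1·y_seed budget = 7.
Solving: y_fertilizer = 1, y_seed budget = 6.
soybeans enters the basis when its profit ≥ yᵀa₃ = 1·5 + 6·3 = 23.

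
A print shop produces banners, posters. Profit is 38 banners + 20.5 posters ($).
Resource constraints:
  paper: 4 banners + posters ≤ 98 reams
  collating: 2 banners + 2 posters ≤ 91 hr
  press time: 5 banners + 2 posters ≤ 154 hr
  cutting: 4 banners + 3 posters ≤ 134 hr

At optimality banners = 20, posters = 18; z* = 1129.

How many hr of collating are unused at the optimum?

15

collating used = 2·20 + 2·18 = 76; slack = 91 − 76 = 15.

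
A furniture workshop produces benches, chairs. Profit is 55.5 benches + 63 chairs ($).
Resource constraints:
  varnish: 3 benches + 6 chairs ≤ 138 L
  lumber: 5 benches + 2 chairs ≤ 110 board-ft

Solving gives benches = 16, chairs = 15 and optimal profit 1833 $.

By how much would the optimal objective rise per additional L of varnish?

8.5

At the optimum: varnish uses 138 of 138 (binding); lumber uses 110 of 110 (binding).
From A_Bᵀ y = c: 3·y_varnish + 5·y_lumber = 55.5; 6·y_varnish + 2·y_lumber = 63.
→ y_varnish = 8.5 and y_lumber = 6.
Shadow price of varnish = 8.5.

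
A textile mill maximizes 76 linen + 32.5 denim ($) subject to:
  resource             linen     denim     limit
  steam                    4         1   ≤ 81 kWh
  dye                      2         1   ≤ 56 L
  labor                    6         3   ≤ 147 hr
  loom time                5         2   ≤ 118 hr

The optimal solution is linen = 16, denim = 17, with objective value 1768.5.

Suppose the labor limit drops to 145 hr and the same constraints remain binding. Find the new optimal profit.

Check each constraint at x*: steam 81/81 (tight); dye 49/56 (slack 7); labor 147/147 (tight); loom time 114/118 (slack 4).
Slack constraints have shadow price 0 (complementary slackness).
The binding rows give the dual system: 4·y_steam + 6·y_labor = 76 and 1·y_steam + 3·y_labor = 32.5.
→ y_steam = 5.5 and y_labor = 9.
Δz = y_labor·Δb = 9 × (-2) = -18, so new z* = 1768.5 − 18 = 1750.5.

1750.5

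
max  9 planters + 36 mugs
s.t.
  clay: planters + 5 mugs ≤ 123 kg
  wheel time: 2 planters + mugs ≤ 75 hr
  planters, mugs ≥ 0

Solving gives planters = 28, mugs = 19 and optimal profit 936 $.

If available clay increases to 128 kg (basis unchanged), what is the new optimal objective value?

971

Check each constraint at x*: clay 123/123 (tight); wheel time 75/75 (tight).
Dual feasibility on the basic columns requires 1·y_clay + 2·y_wheel time = 9, 5·y_clay + 1·y_wheel time = 36.
This yields shadow prices y_clay = 7, y_wheel time = 1.
Δz = y_clay·Δb = 7 × (5) = 35, so new z* = 936 + 35 = 971.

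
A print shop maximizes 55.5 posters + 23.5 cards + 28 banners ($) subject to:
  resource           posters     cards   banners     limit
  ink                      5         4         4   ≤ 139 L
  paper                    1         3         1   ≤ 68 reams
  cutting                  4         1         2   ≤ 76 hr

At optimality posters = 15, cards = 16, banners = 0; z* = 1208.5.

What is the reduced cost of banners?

Binding: ink and cutting. Non-binding: paper (5 unused).
Slack constraints have shadow price 0 (complementary slackness).
Dual feasibility on the basic columns requires 5·y_ink + 4·y_cutting = 55.5, 4·y_ink + 1·y_cutting = 23.5.
→ y_ink = 3.5 and y_cutting = 9.5.
Reduced cost of banners: c₃ − yᵀa₃ = 28 − (3.5·4 + 9.5·2) = 28 − 33 = -5.

-5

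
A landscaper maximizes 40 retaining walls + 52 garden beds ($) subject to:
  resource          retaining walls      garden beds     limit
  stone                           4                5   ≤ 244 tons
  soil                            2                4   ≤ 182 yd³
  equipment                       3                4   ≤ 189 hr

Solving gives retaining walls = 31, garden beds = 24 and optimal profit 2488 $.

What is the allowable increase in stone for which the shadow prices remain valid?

Binding constraints: stone, equipment. The basis is B = [[4,5],[3,4]] with det 1.
Per unit increase in stone, x* moves by d = (4, -3).
The basis stays optimal until garden beds reaches 0; allowable increase = 8 tons.

8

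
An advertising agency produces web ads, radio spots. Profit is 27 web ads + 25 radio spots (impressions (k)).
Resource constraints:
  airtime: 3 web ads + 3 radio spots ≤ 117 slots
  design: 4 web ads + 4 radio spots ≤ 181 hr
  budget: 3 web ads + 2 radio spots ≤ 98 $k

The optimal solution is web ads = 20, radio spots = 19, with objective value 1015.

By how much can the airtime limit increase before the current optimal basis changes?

18.75

Binding constraints: airtime, budget. The basis is B = [[3,3],[3,2]] with det -3.
Per unit increase in airtime, x* moves by d = (-0.6667, 1).
The basis stays optimal until design becomes binding; allowable increase = 18.75 slots.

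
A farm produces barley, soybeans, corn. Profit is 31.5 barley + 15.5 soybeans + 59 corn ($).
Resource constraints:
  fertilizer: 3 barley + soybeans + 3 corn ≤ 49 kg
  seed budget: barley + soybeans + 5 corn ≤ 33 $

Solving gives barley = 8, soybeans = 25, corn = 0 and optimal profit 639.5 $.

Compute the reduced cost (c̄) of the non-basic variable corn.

-2.5

At the optimum: fertilizer uses 49 of 49 (binding); seed budget uses 33 of 33 (binding).
From A_Bᵀ y = c: 3·y_fertilizer + 1·y_seed budget = 31.5; 1·y_fertilizer + 1·y_seed budget = 15.5.
→ y_fertilizer = 8 and y_seed budget = 7.5.
Reduced cost of corn: c₃ − yᵀa₃ = 59 − (8·3 + 7.5·5) = 59 − 61.5 = -2.5.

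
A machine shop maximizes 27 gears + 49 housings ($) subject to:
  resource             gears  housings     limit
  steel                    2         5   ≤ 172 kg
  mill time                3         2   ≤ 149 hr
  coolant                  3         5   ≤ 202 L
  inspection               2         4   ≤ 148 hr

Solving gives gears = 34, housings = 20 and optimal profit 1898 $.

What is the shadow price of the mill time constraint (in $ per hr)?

0

Binding: coolant and inspection. Non-binding: steel (4 unused), mill time (7 unused).
Since steel, mill time are not tight, their duals are 0.
From A_Bᵀ y = c: 3·y_coolant + 2·y_inspection = 27; 5·y_coolant + 4·y_inspection = 49.
This yields shadow prices y_coolant = 5, y_inspection = 6.
Shadow price of mill time = 0.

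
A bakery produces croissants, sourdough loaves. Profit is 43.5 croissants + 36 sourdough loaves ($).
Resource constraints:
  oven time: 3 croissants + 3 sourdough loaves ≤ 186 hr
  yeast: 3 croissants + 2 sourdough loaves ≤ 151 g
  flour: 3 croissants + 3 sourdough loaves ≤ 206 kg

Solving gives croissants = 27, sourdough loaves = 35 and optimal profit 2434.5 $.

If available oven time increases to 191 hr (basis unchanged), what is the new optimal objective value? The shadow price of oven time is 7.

Δb = 5, so new z* = 2434.5 + (7)·(5) = 2434.5 + 35 = 2469.5.

2469.5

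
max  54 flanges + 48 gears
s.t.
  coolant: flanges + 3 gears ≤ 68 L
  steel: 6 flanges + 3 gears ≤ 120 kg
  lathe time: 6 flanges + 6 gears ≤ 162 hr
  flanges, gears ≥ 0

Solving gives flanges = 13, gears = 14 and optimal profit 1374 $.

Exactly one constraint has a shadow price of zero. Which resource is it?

coolant

coolant: 55/68 (slack 13)
steel: 120/120 (binding)
lathe time: 162/162 (binding)
By complementary slackness, a constraint with positive slack has shadow price 0 → coolant.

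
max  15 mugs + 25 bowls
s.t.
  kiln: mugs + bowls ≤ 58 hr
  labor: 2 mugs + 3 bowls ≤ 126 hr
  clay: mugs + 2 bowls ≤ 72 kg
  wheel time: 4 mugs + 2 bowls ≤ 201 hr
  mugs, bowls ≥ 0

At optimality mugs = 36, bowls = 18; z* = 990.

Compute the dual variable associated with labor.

5

At the optimum: kiln uses 54 of 58 (slack = 4); labor uses 126 of 126 (binding); clay uses 72 of 72 (binding); wheel time uses 180 of 201 (slack = 21).
Since kiln, wheel time are not tight, their duals are 0.
Dual feasibility on the basic columns requires 2·y_labor + 1·y_clay = 15, 3·y_labor + 2·y_clay = 25.
→ y_labor = 5 and y_clay = 5.
Shadow price of labor = 5.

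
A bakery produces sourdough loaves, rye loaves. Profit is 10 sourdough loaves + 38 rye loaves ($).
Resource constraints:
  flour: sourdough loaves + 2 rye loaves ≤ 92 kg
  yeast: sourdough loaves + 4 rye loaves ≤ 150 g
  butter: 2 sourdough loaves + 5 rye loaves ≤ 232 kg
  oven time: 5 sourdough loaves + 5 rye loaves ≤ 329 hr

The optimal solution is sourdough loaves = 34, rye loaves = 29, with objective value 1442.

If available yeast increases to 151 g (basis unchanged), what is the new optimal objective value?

At the optimum: flour uses 92 of 92 (binding); yeast uses 150 of 150 (binding); butter uses 213 of 232 (slack = 19); oven time uses 315 of 329 (slack = 14).
Since butter, oven time are not tight, their duals are 0.
Dual feasibility on the basic columns requires 1·y_flour + 1·y_yeast = 10, 2·y_flour + 4·y_yeast = 38.
This yields shadow prices y_flour = 1, y_yeast = 9.
Δz = y_yeast·Δb = 9 × (1) = 9, so new z* = 1442 + 9 = 1451.

1451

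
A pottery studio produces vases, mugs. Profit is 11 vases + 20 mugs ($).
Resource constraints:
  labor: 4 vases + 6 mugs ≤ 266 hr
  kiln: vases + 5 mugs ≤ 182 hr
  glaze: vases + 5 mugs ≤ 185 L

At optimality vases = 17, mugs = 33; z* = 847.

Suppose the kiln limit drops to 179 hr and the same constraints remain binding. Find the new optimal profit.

At the optimum: labor uses 266 of 266 (binding); kiln uses 182 of 182 (binding); glaze uses 182 of 185 (slack = 3).
By complementary slackness, y = 0 for the non-binding constraint.
Dual feasibility on the basic columns requires 4·y_labor + 1·y_kiln = 11, 6·y_labor + 5·y_kiln = 20.
Solving: y_labor = 2.5, y_kiln = 1.
Δz = y_kiln·Δb = 1 × (-3) = -3, so new z* = 847 − 3 = 844.

844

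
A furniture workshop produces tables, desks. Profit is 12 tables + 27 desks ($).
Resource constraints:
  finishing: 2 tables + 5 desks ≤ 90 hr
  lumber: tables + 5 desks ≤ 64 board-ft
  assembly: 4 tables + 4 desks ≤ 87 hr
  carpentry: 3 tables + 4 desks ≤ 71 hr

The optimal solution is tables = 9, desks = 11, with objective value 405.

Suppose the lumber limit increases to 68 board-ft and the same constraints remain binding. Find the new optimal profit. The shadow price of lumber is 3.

417

Δb = 4, so new z* = 405 + (3)·(4) = 405 + 12 = 417.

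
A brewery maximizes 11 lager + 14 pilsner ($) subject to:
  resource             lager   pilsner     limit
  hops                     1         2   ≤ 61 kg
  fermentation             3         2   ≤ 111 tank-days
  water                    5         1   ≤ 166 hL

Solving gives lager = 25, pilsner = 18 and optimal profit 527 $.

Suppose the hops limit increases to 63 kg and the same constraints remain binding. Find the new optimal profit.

537

Check each constraint at x*: hops 61/61 (tight); fermentation 111/111 (tight); water 143/166 (slack 23).
Since water is not tight, its dual is 0.
From A_Bᵀ y = c: 1·y_hops + 3·y_fermentation = 11; 2·y_hops + 2·y_fermentation = 14.
This yields shadow prices y_hops = 5, y_fermentation = 2.
Δz = y_hops·Δb = 5 × (2) = 10, so new z* = 527 + 10 = 537.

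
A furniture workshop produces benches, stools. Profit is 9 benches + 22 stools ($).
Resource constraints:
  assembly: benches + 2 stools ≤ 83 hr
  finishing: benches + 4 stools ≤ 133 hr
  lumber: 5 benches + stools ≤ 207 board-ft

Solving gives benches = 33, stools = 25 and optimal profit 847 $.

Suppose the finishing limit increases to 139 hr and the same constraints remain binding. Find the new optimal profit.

859

Check each constraint at x*: assembly 83/83 (tight); finishing 133/133 (tight); lumber 190/207 (slack 17).
Slack constraints have shadow price 0 (complementary slackness).
The binding rows give the dual system: 1·y_assembly + 1·y_finishing = 9 and 2·y_assembly + 4·y_finishing = 22.
This yields shadow prices y_assembly = 7, y_finishing = 2.
Δz = y_finishing·Δb = 2 × (6) = 12, so new z* = 847 + 12 = 859.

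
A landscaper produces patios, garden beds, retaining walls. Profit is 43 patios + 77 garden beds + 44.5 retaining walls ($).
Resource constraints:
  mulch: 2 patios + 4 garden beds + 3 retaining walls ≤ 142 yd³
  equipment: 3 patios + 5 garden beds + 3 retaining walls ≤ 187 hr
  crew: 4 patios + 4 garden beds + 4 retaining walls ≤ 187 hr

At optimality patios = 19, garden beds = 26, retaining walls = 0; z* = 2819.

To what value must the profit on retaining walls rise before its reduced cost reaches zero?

51

Check each constraint at x*: mulch 142/142 (tight); equipment 187/187 (tight); crew 180/187 (slack 7).
Since crew is not tight, its dual is 0.
From A_Bᵀ y = c: 2·y_mulch + 3·y_equipment = 43; 4·y_mulch + 5·y_equipment = 77.
This yields shadow prices y_mulch = 8, y_equipment = 9.
retaining walls enters the basis when its profit ≥ yᵀa₃ = 8·3 + 9·3 = 51.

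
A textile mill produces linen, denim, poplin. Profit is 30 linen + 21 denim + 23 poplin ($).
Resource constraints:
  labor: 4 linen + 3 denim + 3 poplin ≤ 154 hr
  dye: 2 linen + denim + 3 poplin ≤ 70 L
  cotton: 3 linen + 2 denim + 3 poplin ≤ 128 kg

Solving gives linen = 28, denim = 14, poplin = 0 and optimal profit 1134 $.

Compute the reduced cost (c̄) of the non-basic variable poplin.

Check each constraint at x*: labor 154/154 (tight); dye 70/70 (tight); cotton 112/128 (slack 16).
Since cotton is not tight, its dual is 0.
The binding rows give the dual system: 4·y_labor + 2·y_dye = 30 and 3·y_labor + 1·y_dye = 21.
→ y_labor = 6 and y_dye = 3.
Reduced cost of poplin: c₃ − yᵀa₃ = 23 − (6·3 + 3·3) = 23 − 27 = -4.

-4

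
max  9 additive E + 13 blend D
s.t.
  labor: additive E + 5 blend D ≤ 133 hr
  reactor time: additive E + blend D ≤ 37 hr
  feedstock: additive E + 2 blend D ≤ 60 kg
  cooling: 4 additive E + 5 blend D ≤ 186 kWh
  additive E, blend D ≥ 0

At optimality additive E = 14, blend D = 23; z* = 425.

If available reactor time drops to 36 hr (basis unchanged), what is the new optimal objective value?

420

At the optimum: labor uses 129 of 133 (slack = 4); reactor time uses 37 of 37 (binding); feedstock uses 60 of 60 (binding); cooling uses 171 of 186 (slack = 15).
Since labor, cooling are not tight, their duals are 0.
The binding rows give the dual system: 1·y_reactor time + 1·y_feedstock = 9 and 1·y_reactor time + 2·y_feedstock = 13.
→ y_reactor time = 5 and y_feedstock = 4.
Δz = y_reactor time·Δb = 5 × (-1) = -5, so new z* = 425 − 5 = 420.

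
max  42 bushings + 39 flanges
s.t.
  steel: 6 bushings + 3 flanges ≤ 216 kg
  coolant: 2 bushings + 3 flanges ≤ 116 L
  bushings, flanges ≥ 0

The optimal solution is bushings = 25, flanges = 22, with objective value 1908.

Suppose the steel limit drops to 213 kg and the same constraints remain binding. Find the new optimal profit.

1896

Check each constraint at x*: steel 216/216 (tight); coolant 116/116 (tight).
From A_Bᵀ y = c: 6·y_steel + 2·y_coolant = 42; 3·y_steel + 3·y_coolant = 39.
This yields shadow prices y_steel = 4, y_coolant = 9.
Δz = y_steel·Δb = 4 × (-3) = -12, so new z* = 1908 − 12 = 1896.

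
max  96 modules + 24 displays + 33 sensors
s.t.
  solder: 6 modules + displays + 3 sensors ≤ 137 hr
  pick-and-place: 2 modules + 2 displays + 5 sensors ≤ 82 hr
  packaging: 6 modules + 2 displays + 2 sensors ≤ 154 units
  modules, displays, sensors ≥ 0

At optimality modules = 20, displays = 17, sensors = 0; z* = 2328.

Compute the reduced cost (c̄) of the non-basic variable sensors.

-7

Check each constraint at x*: solder 137/137 (tight); pick-and-place 74/82 (slack 8); packaging 154/154 (tight).
Slack constraints have shadow price 0 (complementary slackness).
Dual feasibility on the basic columns requires 6·y_solder + 6·y_packaging = 96, 1·y_solder + 2·y_packaging = 24.
→ y_solder = 8 and y_packaging = 8.
Reduced cost of sensors: c₃ − yᵀa₃ = 33 − (8·3 + 8·2) = 33 − 40 = -7.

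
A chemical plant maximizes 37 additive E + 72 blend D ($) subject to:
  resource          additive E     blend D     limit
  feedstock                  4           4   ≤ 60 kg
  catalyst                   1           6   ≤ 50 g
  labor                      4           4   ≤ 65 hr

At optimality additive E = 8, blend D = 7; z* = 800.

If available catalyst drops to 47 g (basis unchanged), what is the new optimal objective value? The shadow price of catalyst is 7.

Δb = -3, so new z* = 800 + (7)·(-3) = 800 − 21 = 779.

779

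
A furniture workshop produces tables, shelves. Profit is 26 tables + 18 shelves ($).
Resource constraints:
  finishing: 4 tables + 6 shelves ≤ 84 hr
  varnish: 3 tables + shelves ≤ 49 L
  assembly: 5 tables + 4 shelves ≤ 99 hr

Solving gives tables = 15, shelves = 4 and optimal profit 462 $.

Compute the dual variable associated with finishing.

2

Check each constraint at x*: finishing 84/84 (tight); varnish 49/49 (tight); assembly 91/99 (slack 8).
By complementary slackness, y = 0 for the non-binding constraint.
From A_Bᵀ y = c: 4·y_finishing + 3·y_varnish = 26; 6·y_finishing + 1·y_varnish = 18.
Solving: y_finishing = 2, y_varnish = 6.
Shadow price of finishing = 2.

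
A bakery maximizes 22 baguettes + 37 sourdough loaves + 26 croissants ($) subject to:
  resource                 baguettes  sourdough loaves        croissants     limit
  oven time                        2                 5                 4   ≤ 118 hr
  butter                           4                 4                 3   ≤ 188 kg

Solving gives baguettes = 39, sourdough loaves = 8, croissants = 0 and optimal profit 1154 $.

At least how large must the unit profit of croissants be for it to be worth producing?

Check each constraint at x*: oven time 118/118 (tight); butter 188/188 (tight).
The binding rows give the dual system: 2·y_oven time + 4·y_butter = 22 and 5·y_oven time + 4·y_butter = 37.
Solving: y_oven time = 5, y_butter = 3.
croissants enters the basis when its profit ≥ yᵀa₃ = 5·4 + 3·3 = 29.

29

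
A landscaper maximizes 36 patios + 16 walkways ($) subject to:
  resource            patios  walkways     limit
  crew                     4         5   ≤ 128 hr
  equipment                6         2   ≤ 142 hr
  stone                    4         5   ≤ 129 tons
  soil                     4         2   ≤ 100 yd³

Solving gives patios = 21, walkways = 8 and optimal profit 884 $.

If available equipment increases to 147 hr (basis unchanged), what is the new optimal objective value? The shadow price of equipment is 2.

894

Δb = 5, so new z* = 884 + (2)·(5) = 884 + 10 = 894.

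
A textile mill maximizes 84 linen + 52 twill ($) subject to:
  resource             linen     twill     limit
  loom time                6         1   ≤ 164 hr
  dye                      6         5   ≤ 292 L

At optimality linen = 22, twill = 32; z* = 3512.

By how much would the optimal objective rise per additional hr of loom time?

4.5

Check each constraint at x*: loom time 164/164 (tight); dye 292/292 (tight).
The binding rows give the dual system: 6·y_loom time + 6·y_dye = 84 and 1·y_loom time + 5·y_dye = 52.
Solving: y_loom time = 4.5, y_dye = 9.5.
Shadow price of loom time = 4.5.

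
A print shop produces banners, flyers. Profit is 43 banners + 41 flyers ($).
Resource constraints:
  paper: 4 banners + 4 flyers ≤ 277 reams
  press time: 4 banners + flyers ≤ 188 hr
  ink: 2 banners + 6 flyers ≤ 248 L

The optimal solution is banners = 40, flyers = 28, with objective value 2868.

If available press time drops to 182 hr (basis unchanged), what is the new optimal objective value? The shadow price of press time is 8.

2820

Δb = -6, so new z* = 2868 + (8)·(-6) = 2868 − 48 = 2820.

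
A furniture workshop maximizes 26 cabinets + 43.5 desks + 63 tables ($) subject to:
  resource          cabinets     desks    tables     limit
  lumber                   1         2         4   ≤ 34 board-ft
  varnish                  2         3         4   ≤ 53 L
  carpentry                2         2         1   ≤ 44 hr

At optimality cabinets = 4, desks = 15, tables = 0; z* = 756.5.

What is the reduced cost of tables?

-7

At the optimum: lumber uses 34 of 34 (binding); varnish uses 53 of 53 (binding); carpentry uses 38 of 44 (slack = 6).
Since carpentry is not tight, its dual is 0.
The binding rows give the dual system: 1·y_lumber + 2·y_varnish = 26 and 2·y_lumber + 3·y_varnish = 43.5.
→ y_lumber = 9 and y_varnish = 8.5.
Reduced cost of tables: c₃ − yᵀa₃ = 63 − (9·4 + 8.5·4) = 63 − 70 = -7.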